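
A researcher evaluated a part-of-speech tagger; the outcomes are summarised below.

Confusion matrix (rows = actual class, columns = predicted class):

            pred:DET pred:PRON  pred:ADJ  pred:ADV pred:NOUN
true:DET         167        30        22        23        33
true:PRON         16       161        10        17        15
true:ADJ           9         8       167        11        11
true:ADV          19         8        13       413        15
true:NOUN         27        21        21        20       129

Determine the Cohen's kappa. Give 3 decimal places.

0.675

Observed agreement pₒ = trace/N = 1037/1386 = 0.7482
Expected agreement pₑ = Σ (rowᵢ·colᵢ)/N² = (275·238 + 219·228 + 206·233 + 468·484 + 218·203)/1386² = 0.2260
κ = (pₒ − pₑ)/(1 − pₑ) = (0.7482 − 0.2260)/(1 − 0.2260) = 0.675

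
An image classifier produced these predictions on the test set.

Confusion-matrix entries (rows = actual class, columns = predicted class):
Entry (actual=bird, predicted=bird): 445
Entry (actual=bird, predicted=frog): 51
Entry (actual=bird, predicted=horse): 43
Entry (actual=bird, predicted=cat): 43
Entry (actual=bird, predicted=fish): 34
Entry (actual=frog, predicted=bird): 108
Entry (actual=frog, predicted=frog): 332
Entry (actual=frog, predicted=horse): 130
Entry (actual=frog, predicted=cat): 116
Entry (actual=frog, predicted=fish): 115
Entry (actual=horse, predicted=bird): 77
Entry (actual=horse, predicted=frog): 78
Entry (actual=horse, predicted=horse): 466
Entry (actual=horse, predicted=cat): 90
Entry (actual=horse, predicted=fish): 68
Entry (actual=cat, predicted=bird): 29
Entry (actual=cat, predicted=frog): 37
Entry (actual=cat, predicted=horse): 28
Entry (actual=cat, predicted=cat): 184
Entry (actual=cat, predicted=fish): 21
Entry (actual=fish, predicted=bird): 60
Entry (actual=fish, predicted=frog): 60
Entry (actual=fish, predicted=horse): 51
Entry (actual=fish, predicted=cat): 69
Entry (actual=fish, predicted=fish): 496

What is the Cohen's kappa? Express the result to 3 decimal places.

0.491

Observed agreement pₒ = trace/N = 1923/3231 = 0.5952
Expected agreement pₑ = Σ (rowᵢ·colᵢ)/N² = (616·719 + 801·558 + 779·718 + 299·502 + 736·734)/3231² = 0.2049
κ = (pₒ − pₑ)/(1 − pₑ) = (0.5952 − 0.2049)/(1 − 0.2049) = 0.491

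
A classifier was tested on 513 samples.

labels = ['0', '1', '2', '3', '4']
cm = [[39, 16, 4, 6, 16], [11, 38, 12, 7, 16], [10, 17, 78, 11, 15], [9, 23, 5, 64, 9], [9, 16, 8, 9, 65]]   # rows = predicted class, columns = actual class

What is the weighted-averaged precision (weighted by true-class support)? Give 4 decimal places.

Per-class precision (TP/(TP+FP)):
  0: TP=39, FP=16+4+6+16=42 → 39/81 = 0.48148
  1: TP=38, FP=11+12+7+16=46 → 38/84 = 0.45238
  2: TP=78, FP=10+17+11+15=53 → 78/131 = 0.59542
  3: TP=64, FP=9+23+5+9=46 → 64/110 = 0.58182
  4: TP=65, FP=9+16+8+9=42 → 65/107 = 0.60748
Weighted-precision = Σ (supportᵢ/N)·precisionᵢ with N=513: (78/513)·0.48148 + (110/513)·0.45238 + (107/513)·0.59542 + (97/513)·0.58182 + (121/513)·0.60748 = 0.5477

0.5477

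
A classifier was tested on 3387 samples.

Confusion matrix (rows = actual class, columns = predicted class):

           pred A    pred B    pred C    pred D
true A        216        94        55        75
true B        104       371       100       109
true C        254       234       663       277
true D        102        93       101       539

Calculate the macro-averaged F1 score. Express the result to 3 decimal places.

0.511

Per-class F1 score (2·TP/(2·TP+FP+FN)):
  A: TP=216, FP=104+254+102=460, FN=94+55+75=224 → 432/1116 = 0.3871
  B: TP=371, FP=94+234+93=421, FN=104+100+109=313 → 742/1476 = 0.5027
  C: TP=663, FP=55+100+101=256, FN=254+234+277=765 → 1326/2347 = 0.5650
  D: TP=539, FP=75+109+277=461, FN=102+93+101=296 → 1078/1835 = 0.5875
Macro-F1 score = mean = (0.3871 + 0.5027 + 0.5650 + 0.5875) / 4 = 0.511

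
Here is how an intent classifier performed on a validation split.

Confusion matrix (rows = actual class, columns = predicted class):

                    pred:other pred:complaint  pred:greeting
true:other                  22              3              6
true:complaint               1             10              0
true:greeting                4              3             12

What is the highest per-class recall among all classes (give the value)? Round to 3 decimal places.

Per-class recall (TP/(TP+FN)):
  other: TP=22, FN=3+6=9 → 22/31 = 0.7097
  complaint: TP=10, FN=1+0=1 → 10/11 = 0.9091
  greeting: TP=12, FN=4+3=7 → 12/19 = 0.6316
Highest is class 'complaint' with recall = 0.909.

0.909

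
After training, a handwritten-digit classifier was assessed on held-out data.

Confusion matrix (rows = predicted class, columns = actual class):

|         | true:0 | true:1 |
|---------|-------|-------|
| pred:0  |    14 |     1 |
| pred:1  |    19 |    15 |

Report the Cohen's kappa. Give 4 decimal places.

0.2805

Observed agreement pₒ = trace/N = 29/49 = 0.59184
Expected agreement pₑ = Σ (rowᵢ·colᵢ)/N² = (33·15 + 16·34)/49² = 0.43274
κ = (pₒ − pₑ)/(1 − pₑ) = (0.59184 − 0.43274)/(1 − 0.43274) = 0.2805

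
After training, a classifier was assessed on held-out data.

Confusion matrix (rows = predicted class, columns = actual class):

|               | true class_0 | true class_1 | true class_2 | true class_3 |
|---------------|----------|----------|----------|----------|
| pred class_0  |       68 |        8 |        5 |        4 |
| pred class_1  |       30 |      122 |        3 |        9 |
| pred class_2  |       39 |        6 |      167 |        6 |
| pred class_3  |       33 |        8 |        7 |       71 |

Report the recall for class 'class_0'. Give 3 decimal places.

Take TP from the diagonal, FP from the rest of the 'class_0' prediction marginal, FN from the rest of the 'class_0' actual marginal.
recall = TP/(TP+FN).
class_0: TP=68, FN=30+39+33=102 → 68/170 = 0.4000

0.400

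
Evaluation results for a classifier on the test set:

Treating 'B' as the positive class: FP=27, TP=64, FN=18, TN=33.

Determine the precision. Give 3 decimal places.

0.703

Precision = TP/(TP+FP) = 64/(64+27) = 64/91 = 0.703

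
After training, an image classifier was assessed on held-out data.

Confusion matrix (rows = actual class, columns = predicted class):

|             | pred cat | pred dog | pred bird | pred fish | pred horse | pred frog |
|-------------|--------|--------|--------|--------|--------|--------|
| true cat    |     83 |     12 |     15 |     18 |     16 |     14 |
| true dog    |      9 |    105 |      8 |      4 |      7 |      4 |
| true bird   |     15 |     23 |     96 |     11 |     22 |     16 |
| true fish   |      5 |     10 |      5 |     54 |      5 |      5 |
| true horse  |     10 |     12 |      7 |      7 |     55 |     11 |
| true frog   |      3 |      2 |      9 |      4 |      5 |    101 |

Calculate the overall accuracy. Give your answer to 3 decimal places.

Accuracy = trace / total = (83+105+96+54+55+101=494) / 788 = 494/788 = 0.627

0.627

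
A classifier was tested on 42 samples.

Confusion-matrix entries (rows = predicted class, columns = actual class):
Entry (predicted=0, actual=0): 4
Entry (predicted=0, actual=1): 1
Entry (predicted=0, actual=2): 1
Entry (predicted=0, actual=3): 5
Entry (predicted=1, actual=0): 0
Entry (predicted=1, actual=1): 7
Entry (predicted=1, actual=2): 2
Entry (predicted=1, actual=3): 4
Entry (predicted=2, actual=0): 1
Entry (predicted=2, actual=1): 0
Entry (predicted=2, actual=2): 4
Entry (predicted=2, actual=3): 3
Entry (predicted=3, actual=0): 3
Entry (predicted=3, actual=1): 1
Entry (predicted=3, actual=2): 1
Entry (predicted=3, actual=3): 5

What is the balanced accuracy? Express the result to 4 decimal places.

Balanced accuracy = mean of per-class recall.
  0: recall = 4/8 = 0.50000
  1: recall = 7/9 = 0.77778
  2: recall = 4/8 = 0.50000
  3: recall = 5/17 = 0.29412
Mean = (0.50000 + 0.77778 + 0.50000 + 0.29412) / 4 = 0.5180

0.5180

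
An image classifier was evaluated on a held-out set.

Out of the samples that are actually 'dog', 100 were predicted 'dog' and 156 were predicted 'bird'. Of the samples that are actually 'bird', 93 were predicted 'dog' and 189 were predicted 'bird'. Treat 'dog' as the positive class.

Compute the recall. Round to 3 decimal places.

Recall = TP/(TP+FN) = 100/(100+156) = 100/256 = 0.391

0.391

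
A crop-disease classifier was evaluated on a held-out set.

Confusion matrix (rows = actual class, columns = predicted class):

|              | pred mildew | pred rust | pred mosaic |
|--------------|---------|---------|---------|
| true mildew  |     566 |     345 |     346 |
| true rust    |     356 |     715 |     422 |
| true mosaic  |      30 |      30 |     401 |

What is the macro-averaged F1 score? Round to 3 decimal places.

0.519

Per-class F1 score (2·TP/(2·TP+FP+FN)):
  mildew: TP=566, FP=356+30=386, FN=345+346=691 → 1132/2209 = 0.5124
  rust: TP=715, FP=345+30=375, FN=356+422=778 → 1430/2583 = 0.5536
  mosaic: TP=401, FP=346+422=768, FN=30+30=60 → 802/1630 = 0.4920
Macro-F1 score = mean = (0.5124 + 0.5536 + 0.4920) / 3 = 0.519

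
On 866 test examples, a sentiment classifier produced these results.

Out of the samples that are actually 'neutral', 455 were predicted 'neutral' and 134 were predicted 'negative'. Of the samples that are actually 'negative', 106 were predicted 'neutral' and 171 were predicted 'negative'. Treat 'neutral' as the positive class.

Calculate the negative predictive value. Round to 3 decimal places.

0.561

NPV = TN/(TN+FN) = 171/(171+134) = 0.561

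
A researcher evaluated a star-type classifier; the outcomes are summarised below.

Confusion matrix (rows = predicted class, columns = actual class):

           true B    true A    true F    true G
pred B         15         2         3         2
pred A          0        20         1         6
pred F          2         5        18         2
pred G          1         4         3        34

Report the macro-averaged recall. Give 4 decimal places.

Per-class recall (TP/(TP+FN)):
  B: TP=15, FN=0+2+1=3 → 15/18 = 0.83333
  A: TP=20, FN=2+5+4=11 → 20/31 = 0.64516
  F: TP=18, FN=3+1+3=7 → 18/25 = 0.72000
  G: TP=34, FN=2+6+2=10 → 34/44 = 0.77273
Macro-recall = mean = (0.83333 + 0.64516 + 0.72000 + 0.77273) / 4 = 0.7428

0.7428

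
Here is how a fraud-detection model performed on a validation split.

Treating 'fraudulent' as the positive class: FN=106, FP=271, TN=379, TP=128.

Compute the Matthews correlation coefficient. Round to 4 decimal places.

0.1153

MCC = (TP·TN − FP·FN) / √((TP+FP)(TP+FN)(TN+FP)(TN+FN))
Numerator = 128·379 − 271·106 = 19786
Denominator = √(399·234·650·485) = √29433631500 = 171562.3254
MCC = 19786 / 171562.3254 = 0.1153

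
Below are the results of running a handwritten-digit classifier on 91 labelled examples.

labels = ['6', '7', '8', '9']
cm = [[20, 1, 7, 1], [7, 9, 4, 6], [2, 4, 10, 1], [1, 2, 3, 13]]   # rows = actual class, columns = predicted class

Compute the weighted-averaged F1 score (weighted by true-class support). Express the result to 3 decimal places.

0.565

Per-class F1 score (2·TP/(2·TP+FP+FN)):
  6: TP=20, FP=7+2+1=10, FN=1+7+1=9 → 40/59 = 0.6780
  7: TP=9, FP=1+4+2=7, FN=7+4+6=17 → 18/42 = 0.4286
  8: TP=10, FP=7+4+3=14, FN=2+4+1=7 → 20/41 = 0.4878
  9: TP=13, FP=1+6+1=8, FN=1+2+3=6 → 26/40 = 0.6500
Weighted-F1 score = Σ (supportᵢ/N)·F1 scoreᵢ with N=91: (29/91)·0.6780 + (26/91)·0.4286 + (17/91)·0.4878 + (19/91)·0.6500 = 0.565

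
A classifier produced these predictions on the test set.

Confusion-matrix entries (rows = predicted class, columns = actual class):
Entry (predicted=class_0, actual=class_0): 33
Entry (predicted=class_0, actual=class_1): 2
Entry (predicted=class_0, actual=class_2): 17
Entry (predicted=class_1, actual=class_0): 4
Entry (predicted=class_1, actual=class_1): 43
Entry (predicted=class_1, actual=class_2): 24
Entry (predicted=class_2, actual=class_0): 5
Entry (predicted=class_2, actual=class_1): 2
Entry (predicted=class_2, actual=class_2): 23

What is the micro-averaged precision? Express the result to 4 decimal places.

0.6471

Micro-averaging pools counts across classes: ΣTP=99, ΣFP=54, ΣFN=54.
Micro-precision = TP/(TP+FP) on pooled counts = 0.6471 (equals overall accuracy in single-label multiclass).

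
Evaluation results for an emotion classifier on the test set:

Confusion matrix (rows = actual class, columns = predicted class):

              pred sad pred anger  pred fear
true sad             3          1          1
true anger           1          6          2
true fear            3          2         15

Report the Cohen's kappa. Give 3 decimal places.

Observed agreement pₒ = trace/N = 24/34 = 0.7059
Expected agreement pₑ = Σ (rowᵢ·colᵢ)/N² = (5·7 + 9·9 + 20·18)/34² = 0.4118
κ = (pₒ − pₑ)/(1 − pₑ) = (0.7059 − 0.4118)/(1 − 0.4118) = 0.500

0.500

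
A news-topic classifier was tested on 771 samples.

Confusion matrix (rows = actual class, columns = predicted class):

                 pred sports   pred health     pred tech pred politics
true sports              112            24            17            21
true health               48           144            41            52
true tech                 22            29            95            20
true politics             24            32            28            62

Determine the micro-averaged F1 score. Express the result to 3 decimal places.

Micro-averaging pools counts across classes: ΣTP=413, ΣFP=358, ΣFN=358.
Micro-F1 score = 2·TP/(2·TP+FP+FN) on pooled counts = 0.536 (equals overall accuracy in single-label multiclass).

0.536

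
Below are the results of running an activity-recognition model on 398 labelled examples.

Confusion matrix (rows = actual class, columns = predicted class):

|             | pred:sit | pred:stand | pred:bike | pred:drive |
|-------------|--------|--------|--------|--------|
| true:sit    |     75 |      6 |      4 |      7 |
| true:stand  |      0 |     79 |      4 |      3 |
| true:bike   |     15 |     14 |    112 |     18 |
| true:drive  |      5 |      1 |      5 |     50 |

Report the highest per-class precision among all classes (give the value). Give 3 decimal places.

Per-class precision (TP/(TP+FP)):
  sit: TP=75, FP=0+15+5=20 → 75/95 = 0.7895
  stand: TP=79, FP=6+14+1=21 → 79/100 = 0.7900
  bike: TP=112, FP=4+4+5=13 → 112/125 = 0.8960
  drive: TP=50, FP=7+3+18=28 → 50/78 = 0.6410
Highest is class 'bike' with precision = 0.896.

0.896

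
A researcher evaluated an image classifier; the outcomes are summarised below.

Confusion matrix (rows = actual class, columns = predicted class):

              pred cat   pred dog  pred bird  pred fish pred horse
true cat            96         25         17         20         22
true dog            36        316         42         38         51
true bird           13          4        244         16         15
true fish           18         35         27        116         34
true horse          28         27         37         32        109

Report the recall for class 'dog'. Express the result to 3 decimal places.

0.654

One-vs-rest for 'dog': TP = diagonal; FP = other classes predicted 'dog'; FN = 'dog' predicted as other.
recall = TP/(TP+FN).
dog: TP=316, FN=36+42+38+51=167 → 316/483 = 0.6542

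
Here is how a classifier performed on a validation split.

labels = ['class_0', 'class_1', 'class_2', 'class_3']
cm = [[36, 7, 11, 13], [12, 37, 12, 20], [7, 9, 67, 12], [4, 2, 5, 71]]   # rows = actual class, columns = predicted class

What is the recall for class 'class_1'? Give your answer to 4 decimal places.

0.4568

One-vs-rest for 'class_1': TP = diagonal; FP = other classes predicted 'class_1'; FN = 'class_1' predicted as other.
recall = TP/(TP+FN).
class_1: TP=37, FN=12+12+20=44 → 37/81 = 0.45679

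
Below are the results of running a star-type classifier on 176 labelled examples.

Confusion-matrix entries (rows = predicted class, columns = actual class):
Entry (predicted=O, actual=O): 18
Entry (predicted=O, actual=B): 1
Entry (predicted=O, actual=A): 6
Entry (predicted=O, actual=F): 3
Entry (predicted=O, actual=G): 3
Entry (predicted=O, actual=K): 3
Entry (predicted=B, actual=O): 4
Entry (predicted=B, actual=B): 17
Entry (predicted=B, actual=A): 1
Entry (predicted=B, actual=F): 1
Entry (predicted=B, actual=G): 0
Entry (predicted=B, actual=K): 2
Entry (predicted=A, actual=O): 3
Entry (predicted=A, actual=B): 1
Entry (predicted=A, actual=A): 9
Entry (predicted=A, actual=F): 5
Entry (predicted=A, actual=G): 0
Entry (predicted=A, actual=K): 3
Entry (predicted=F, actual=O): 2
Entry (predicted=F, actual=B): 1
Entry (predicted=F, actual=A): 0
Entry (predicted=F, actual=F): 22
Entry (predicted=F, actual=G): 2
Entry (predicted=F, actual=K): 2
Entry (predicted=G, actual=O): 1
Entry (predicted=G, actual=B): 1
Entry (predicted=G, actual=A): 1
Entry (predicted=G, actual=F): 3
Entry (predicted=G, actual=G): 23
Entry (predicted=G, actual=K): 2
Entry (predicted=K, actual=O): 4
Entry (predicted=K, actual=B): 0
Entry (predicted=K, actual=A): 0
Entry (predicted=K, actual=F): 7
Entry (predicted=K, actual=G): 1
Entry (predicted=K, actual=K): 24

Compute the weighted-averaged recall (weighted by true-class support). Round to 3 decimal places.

0.642

Per-class recall (TP/(TP+FN)):
  O: TP=18, FN=4+3+2+1+4=14 → 18/32 = 0.5625
  B: TP=17, FN=1+1+1+1+0=4 → 17/21 = 0.8095
  A: TP=9, FN=6+1+0+1+0=8 → 9/17 = 0.5294
  F: TP=22, FN=3+1+5+3+7=19 → 22/41 = 0.5366
  G: TP=23, FN=3+0+0+2+1=6 → 23/29 = 0.7931
  K: TP=24, FN=3+2+3+2+2=12 → 24/36 = 0.6667
Weighted-recall = Σ (supportᵢ/N)·recallᵢ with N=176: (32/176)·0.5625 + (21/176)·0.8095 + (17/176)·0.5294 + (41/176)·0.5366 + (29/176)·0.7931 + (36/176)·0.6667 = 0.642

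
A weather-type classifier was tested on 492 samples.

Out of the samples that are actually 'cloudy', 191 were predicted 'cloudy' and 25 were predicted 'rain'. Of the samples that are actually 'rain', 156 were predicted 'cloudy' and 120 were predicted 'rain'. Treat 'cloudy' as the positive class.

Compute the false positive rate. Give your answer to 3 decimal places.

0.565

FPR = FP/(FP+TN) = 156/(156+120) = 0.565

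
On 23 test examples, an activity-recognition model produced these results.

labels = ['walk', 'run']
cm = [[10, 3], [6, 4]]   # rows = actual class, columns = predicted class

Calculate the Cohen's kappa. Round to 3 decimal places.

Observed agreement pₒ = trace/N = 14/23 = 0.6087
Expected agreement pₑ = Σ (rowᵢ·colᵢ)/N² = (13·16 + 10·7)/23² = 0.5255
κ = (pₒ − pₑ)/(1 − pₑ) = (0.6087 − 0.5255)/(1 − 0.5255) = 0.175

0.175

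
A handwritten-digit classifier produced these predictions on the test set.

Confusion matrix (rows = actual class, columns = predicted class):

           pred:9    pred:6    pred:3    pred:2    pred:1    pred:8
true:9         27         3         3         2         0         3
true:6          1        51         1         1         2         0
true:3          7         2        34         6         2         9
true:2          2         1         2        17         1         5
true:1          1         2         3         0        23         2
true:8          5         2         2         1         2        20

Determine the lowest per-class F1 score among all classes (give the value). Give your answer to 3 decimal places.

Per-class F1 score (2·TP/(2·TP+FP+FN)):
  9: TP=27, FP=1+7+2+1+5=16, FN=3+3+2+0+3=11 → 54/81 = 0.6667
  6: TP=51, FP=3+2+1+2+2=10, FN=1+1+1+2+0=5 → 102/117 = 0.8718
  3: TP=34, FP=3+1+2+3+2=11, FN=7+2+6+2+9=26 → 68/105 = 0.6476
  2: TP=17, FP=2+1+6+0+1=10, FN=2+1+2+1+5=11 → 34/55 = 0.6182
  1: TP=23, FP=0+2+2+1+2=7, FN=1+2+3+0+2=8 → 46/61 = 0.7541
  8: TP=20, FP=3+0+9+5+2=19, FN=5+2+2+1+2=12 → 40/71 = 0.5634
Lowest is class '8' with F1 score = 0.563.

0.563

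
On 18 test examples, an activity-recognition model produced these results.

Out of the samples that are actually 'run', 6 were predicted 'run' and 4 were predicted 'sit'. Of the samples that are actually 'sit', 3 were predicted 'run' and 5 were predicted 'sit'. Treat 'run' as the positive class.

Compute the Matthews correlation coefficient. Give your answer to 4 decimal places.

MCC = (TP·TN − FP·FN) / √((TP+FP)(TP+FN)(TN+FP)(TN+FN))
Numerator = 6·5 − 3·4 = 18
Denominator = √(9·10·8·9) = √6480 = 80.4984
MCC = 18 / 80.4984 = 0.2236

0.2236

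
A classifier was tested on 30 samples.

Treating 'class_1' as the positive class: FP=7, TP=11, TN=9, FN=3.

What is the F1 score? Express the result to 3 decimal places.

Precision = TP/(TP+FP) = 11/18 = 0.6111
Recall = TP/(TP+FN) = 11/14 = 0.7857
F1 = 2·TP/(2·TP+FP+FN) = 22/32 = 0.688

0.688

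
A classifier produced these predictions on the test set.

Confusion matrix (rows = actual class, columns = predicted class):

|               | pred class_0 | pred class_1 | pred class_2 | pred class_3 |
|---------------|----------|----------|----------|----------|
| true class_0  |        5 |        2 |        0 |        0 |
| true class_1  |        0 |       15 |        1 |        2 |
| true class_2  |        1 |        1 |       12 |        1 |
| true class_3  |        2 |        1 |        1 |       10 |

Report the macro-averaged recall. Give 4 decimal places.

0.7655

Per-class recall (TP/(TP+FN)):
  class_0: TP=5, FN=2+0+0=2 → 5/7 = 0.71429
  class_1: TP=15, FN=0+1+2=3 → 15/18 = 0.83333
  class_2: TP=12, FN=1+1+1=3 → 12/15 = 0.80000
  class_3: TP=10, FN=2+1+1=4 → 10/14 = 0.71429
Macro-recall = mean = (0.71429 + 0.83333 + 0.80000 + 0.71429) / 4 = 0.7655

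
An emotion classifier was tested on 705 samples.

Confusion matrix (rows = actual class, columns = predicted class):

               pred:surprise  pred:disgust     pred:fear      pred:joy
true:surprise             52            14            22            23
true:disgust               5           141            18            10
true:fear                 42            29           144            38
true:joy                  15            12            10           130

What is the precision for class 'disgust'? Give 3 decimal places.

0.719

Treat 'disgust' as positive and all other classes as negative.
precision = TP/(TP+FP).
disgust: TP=141, FP=14+29+12=55 → 141/196 = 0.7194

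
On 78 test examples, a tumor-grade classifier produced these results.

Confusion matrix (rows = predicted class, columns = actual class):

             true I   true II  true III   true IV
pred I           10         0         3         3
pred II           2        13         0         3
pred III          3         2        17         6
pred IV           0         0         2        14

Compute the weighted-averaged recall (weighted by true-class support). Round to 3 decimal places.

0.692

Per-class recall (TP/(TP+FN)):
  I: TP=10, FN=2+3+0=5 → 10/15 = 0.6667
  II: TP=13, FN=0+2+0=2 → 13/15 = 0.8667
  III: TP=17, FN=3+0+2=5 → 17/22 = 0.7727
  IV: TP=14, FN=3+3+6=12 → 14/26 = 0.5385
Weighted-recall = Σ (supportᵢ/N)·recallᵢ with N=78: (15/78)·0.6667 + (15/78)·0.8667 + (22/78)·0.7727 + (26/78)·0.5385 = 0.692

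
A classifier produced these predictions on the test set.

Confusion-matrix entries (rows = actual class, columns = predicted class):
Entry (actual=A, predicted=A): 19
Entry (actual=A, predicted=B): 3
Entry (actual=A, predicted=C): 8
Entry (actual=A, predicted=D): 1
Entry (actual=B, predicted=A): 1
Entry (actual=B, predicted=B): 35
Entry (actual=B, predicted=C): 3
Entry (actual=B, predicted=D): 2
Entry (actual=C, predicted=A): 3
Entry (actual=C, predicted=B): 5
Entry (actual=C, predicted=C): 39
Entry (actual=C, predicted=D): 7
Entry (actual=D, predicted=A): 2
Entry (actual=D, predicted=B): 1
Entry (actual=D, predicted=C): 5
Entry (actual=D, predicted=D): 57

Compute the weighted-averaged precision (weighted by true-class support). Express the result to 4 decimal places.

0.7841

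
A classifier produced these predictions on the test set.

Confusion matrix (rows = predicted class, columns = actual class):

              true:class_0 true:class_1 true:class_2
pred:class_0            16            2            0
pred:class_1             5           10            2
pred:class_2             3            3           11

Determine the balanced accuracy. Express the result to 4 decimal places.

0.7265

Balanced accuracy = mean of per-class recall.
  class_0: recall = 16/24 = 0.66667
  class_1: recall = 10/15 = 0.66667
  class_2: recall = 11/13 = 0.84615
Mean = (0.66667 + 0.66667 + 0.84615) / 3 = 0.7265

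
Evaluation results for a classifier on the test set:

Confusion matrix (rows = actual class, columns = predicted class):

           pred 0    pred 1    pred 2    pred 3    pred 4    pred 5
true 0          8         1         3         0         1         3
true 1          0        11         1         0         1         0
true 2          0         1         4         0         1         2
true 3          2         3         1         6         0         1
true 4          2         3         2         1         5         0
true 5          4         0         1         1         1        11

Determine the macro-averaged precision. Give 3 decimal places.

0.561

Per-class precision (TP/(TP+FP)):
  0: TP=8, FP=0+0+2+2+4=8 → 8/16 = 0.5000
  1: TP=11, FP=1+1+3+3+0=8 → 11/19 = 0.5789
  2: TP=4, FP=3+1+1+2+1=8 → 4/12 = 0.3333
  3: TP=6, FP=0+0+0+1+1=2 → 6/8 = 0.7500
  4: TP=5, FP=1+1+1+0+1=4 → 5/9 = 0.5556
  5: TP=11, FP=3+0+2+1+0=6 → 11/17 = 0.6471
Macro-precision = mean = (0.5000 + 0.5789 + 0.3333 + 0.7500 + 0.5556 + 0.6471) / 6 = 0.561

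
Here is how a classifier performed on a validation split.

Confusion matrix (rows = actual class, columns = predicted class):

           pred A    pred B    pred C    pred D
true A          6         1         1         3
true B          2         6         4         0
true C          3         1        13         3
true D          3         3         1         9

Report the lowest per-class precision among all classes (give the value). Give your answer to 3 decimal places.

0.429

Per-class precision (TP/(TP+FP)):
  A: TP=6, FP=2+3+3=8 → 6/14 = 0.4286
  B: TP=6, FP=1+1+3=5 → 6/11 = 0.5455
  C: TP=13, FP=1+4+1=6 → 13/19 = 0.6842
  D: TP=9, FP=3+0+3=6 → 9/15 = 0.6000
Lowest is class 'A' with precision = 0.429.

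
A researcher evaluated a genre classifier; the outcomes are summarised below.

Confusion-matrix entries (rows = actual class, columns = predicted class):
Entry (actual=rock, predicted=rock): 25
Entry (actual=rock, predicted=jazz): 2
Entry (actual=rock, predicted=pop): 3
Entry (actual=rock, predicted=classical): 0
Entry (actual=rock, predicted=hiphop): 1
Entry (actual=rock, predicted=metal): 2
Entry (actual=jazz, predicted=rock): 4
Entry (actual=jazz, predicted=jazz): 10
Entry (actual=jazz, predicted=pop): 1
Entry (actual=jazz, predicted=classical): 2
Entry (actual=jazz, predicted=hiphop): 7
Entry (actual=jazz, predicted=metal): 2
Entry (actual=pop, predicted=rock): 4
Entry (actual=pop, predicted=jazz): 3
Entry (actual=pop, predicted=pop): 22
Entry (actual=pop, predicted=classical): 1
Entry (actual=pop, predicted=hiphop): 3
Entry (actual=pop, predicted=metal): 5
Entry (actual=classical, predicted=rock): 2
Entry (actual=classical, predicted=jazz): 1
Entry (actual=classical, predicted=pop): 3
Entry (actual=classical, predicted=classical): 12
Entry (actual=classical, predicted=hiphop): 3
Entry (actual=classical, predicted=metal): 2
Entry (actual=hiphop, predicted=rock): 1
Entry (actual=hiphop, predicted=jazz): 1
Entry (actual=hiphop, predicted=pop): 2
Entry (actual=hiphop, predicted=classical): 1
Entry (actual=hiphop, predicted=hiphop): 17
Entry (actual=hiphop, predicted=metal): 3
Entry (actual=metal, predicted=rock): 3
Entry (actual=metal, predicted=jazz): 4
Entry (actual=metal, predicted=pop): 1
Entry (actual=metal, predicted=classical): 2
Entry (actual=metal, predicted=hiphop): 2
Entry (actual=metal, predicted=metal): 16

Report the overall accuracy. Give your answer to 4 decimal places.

Accuracy = trace / total = (25+10+22+12+17+16=102) / 173 = 102/173 = 0.5896

0.5896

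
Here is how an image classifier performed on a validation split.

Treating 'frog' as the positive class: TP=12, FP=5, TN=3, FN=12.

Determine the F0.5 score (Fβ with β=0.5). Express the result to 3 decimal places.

0.652

Fβ = (1+β²)·TP / ((1+β²)·TP + β²·FN + FP), with β²=1/4
= 1.25·12 / (1.25·12 + 0.25·12 + 5) = 0.652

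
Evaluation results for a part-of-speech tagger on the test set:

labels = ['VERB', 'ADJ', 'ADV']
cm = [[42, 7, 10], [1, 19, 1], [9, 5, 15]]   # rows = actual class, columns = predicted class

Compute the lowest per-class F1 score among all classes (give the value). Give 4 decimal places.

0.5455

Per-class F1 score (2·TP/(2·TP+FP+FN)):
  VERB: TP=42, FP=1+9=10, FN=7+10=17 → 84/111 = 0.75676
  ADJ: TP=19, FP=7+5=12, FN=1+1=2 → 38/52 = 0.73077
  ADV: TP=15, FP=10+1=11, FN=9+5=14 → 30/55 = 0.54545
Lowest is class 'ADV' with F1 score = 0.5455.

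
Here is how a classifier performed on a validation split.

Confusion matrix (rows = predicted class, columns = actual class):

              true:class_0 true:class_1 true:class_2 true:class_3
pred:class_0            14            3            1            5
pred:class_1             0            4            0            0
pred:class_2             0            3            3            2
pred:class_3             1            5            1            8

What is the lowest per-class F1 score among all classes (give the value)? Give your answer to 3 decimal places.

0.421

Per-class F1 score (2·TP/(2·TP+FP+FN)):
  class_0: TP=14, FP=3+1+5=9, FN=0+0+1=1 → 28/38 = 0.7368
  class_1: TP=4, FP=0+0+0=0, FN=3+3+5=11 → 8/19 = 0.4211
  class_2: TP=3, FP=0+3+2=5, FN=1+0+1=2 → 6/13 = 0.4615
  class_3: TP=8, FP=1+5+1=7, FN=5+0+2=7 → 16/30 = 0.5333
Lowest is class 'class_1' with F1 score = 0.421.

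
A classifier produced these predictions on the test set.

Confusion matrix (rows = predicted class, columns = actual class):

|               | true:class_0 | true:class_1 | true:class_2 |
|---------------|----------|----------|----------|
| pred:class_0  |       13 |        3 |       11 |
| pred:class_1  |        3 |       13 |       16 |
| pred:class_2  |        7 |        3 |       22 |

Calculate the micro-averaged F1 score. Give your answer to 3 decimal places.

Micro-averaging pools counts across classes: ΣTP=48, ΣFP=43, ΣFN=43.
Micro-F1 score = 2·TP/(2·TP+FP+FN) on pooled counts = 0.527 (equals overall accuracy in single-label multiclass).

0.527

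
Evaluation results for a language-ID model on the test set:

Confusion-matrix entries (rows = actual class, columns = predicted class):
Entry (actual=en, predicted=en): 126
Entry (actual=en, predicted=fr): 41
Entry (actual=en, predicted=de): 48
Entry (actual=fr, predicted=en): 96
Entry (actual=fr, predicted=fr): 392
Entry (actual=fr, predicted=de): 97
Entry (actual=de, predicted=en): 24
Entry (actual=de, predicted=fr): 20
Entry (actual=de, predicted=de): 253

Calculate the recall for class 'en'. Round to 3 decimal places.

One-vs-rest for 'en': TP = diagonal; FP = other classes predicted 'en'; FN = 'en' predicted as other.
recall = TP/(TP+FN).
en: TP=126, FN=41+48=89 → 126/215 = 0.5860

0.586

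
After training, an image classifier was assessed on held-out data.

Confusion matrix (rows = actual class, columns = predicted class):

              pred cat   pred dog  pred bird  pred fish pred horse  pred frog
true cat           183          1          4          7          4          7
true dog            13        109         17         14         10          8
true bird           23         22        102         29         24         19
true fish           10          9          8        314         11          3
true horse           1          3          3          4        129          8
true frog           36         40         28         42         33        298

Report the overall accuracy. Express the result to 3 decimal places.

0.720

Accuracy = trace / total = (183+109+102+314+129+298=1135) / 1576 = 1135/1576 = 0.720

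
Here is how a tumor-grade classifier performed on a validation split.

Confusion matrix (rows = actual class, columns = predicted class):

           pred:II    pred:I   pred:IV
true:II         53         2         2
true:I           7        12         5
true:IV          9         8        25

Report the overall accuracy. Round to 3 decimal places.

0.732

Accuracy = trace / total = (53+12+25=90) / 123 = 90/123 = 0.732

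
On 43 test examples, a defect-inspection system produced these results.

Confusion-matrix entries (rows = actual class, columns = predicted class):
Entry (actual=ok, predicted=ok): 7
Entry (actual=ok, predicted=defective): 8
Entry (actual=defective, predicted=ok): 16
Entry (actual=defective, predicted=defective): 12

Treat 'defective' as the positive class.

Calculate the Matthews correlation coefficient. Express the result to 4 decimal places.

-0.1001

MCC = (TP·TN − FP·FN) / √((TP+FP)(TP+FN)(TN+FP)(TN+FN))
Numerator = 12·7 − 8·16 = -44
Denominator = √(20·28·15·23) = √193200 = 439.5452
MCC = -44 / 439.5452 = -0.1001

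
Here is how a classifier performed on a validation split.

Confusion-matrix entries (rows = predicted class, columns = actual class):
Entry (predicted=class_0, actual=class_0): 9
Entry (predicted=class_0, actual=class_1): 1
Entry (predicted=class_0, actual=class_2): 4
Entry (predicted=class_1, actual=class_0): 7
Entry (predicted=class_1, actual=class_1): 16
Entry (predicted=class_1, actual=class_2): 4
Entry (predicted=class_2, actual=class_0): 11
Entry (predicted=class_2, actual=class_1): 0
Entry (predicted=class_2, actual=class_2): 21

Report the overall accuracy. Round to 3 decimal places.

Accuracy = trace / total = (9+16+21=46) / 73 = 46/73 = 0.630

0.630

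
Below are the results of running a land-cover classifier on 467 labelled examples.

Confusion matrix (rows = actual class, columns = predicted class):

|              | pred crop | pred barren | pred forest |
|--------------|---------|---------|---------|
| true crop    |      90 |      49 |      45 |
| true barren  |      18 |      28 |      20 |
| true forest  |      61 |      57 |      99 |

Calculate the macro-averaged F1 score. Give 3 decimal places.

0.437

Per-class F1 score (2·TP/(2·TP+FP+FN)):
  crop: TP=90, FP=18+61=79, FN=49+45=94 → 180/353 = 0.5099
  barren: TP=28, FP=49+57=106, FN=18+20=38 → 56/200 = 0.2800
  forest: TP=99, FP=45+20=65, FN=61+57=118 → 198/381 = 0.5197
Macro-F1 score = mean = (0.5099 + 0.2800 + 0.5197) / 3 = 0.437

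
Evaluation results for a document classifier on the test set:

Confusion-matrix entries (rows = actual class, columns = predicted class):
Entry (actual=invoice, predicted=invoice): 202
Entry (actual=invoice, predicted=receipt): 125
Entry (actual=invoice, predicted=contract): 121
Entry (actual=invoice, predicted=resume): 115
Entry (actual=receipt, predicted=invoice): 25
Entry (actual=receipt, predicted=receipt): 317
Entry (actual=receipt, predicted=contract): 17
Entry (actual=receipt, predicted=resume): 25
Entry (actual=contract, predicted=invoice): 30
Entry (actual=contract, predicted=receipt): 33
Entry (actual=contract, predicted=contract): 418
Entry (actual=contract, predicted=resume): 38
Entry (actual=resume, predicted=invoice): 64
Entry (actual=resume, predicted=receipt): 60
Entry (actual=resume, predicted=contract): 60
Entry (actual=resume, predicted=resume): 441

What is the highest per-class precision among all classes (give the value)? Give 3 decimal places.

0.712

Per-class precision (TP/(TP+FP)):
  invoice: TP=202, FP=25+30+64=119 → 202/321 = 0.6293
  receipt: TP=317, FP=125+33+60=218 → 317/535 = 0.5925
  contract: TP=418, FP=121+17+60=198 → 418/616 = 0.6786
  resume: TP=441, FP=115+25+38=178 → 441/619 = 0.7124
Highest is class 'resume' with precision = 0.712.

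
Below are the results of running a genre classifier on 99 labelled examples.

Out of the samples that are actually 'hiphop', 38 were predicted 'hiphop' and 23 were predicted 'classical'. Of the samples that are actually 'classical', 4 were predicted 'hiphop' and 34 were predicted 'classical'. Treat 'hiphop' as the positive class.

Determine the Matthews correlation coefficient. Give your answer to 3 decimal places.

MCC = (TP·TN − FP·FN) / √((TP+FP)(TP+FN)(TN+FP)(TN+FN))
Numerator = 38·34 − 4·23 = 1200
Denominator = √(42·61·38·57) = √5549292 = 2355.6935
MCC = 1200 / 2355.6935 = 0.509

0.509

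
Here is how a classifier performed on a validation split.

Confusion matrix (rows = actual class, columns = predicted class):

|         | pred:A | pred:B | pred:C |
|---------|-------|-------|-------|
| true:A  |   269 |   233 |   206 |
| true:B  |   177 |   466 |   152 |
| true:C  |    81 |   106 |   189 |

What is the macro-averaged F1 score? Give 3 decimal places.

0.476

Per-class F1 score (2·TP/(2·TP+FP+FN)):
  A: TP=269, FP=177+81=258, FN=233+206=439 → 538/1235 = 0.4356
  B: TP=466, FP=233+106=339, FN=177+152=329 → 932/1600 = 0.5825
  C: TP=189, FP=206+152=358, FN=81+106=187 → 378/923 = 0.4095
Macro-F1 score = mean = (0.4356 + 0.5825 + 0.4095) / 3 = 0.476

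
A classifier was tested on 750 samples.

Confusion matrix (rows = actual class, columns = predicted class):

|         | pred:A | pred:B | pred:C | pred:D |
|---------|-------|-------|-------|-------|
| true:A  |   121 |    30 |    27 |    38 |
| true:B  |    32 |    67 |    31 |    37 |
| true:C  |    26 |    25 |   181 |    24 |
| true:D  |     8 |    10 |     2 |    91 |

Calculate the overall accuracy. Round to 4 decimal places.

0.6133

Accuracy = trace / total = (121+67+181+91=460) / 750 = 460/750 = 0.6133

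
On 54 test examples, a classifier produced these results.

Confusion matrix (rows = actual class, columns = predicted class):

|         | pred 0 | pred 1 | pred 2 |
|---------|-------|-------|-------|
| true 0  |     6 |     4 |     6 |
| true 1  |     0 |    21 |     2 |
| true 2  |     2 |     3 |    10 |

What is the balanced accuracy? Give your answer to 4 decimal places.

0.6516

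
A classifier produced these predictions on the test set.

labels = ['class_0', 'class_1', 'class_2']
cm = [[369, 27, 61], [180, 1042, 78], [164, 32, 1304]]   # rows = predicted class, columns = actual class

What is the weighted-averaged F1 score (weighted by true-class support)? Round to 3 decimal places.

0.824

Per-class F1 score (2·TP/(2·TP+FP+FN)):
  class_0: TP=369, FP=27+61=88, FN=180+164=344 → 738/1170 = 0.6308
  class_1: TP=1042, FP=180+78=258, FN=27+32=59 → 2084/2401 = 0.8680
  class_2: TP=1304, FP=164+32=196, FN=61+78=139 → 2608/2943 = 0.8862
Weighted-F1 score = Σ (supportᵢ/N)·F1 scoreᵢ with N=3257: (713/3257)·0.6308 + (1101/3257)·0.8680 + (1443/3257)·0.8862 = 0.824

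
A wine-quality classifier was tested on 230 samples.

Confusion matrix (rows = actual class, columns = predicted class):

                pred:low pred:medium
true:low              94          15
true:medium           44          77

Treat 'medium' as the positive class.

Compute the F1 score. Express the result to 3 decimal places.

Precision = TP/(TP+FP) = 77/92 = 0.8370
Recall = TP/(TP+FN) = 77/121 = 0.6364
F1 = 2·TP/(2·TP+FP+FN) = 154/213 = 0.723

0.723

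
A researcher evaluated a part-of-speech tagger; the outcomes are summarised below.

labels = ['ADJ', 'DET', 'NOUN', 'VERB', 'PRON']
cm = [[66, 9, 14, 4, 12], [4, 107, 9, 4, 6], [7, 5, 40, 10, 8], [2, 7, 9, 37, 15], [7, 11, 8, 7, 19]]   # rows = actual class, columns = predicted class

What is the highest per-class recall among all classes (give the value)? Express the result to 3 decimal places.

Per-class recall (TP/(TP+FN)):
  ADJ: TP=66, FN=9+14+4+12=39 → 66/105 = 0.6286
  DET: TP=107, FN=4+9+4+6=23 → 107/130 = 0.8231
  NOUN: TP=40, FN=7+5+10+8=30 → 40/70 = 0.5714
  VERB: TP=37, FN=2+7+9+15=33 → 37/70 = 0.5286
  PRON: TP=19, FN=7+11+8+7=33 → 19/52 = 0.3654
Highest is class 'DET' with recall = 0.823.

0.823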